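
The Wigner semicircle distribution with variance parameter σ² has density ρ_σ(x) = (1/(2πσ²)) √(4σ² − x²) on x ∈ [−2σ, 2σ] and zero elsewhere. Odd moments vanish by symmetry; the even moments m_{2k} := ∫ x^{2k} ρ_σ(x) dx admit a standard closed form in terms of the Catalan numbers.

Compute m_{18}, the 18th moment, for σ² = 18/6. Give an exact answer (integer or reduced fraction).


By the scaled semicircle moment identity, m_{2k} = σ^{2k} · C_k with k = 9.
C_9 = (1/(k+1)) · C(2k, k) = (1/10) · C(18, 9) = (1/10) · 48620 = 4862.
σ^{2k} = (σ²)^k = (18/6)^9 = 19683.

Therefore m_{18} = σ^{18} · C_9 = 19683 · 4862 = 95698746.


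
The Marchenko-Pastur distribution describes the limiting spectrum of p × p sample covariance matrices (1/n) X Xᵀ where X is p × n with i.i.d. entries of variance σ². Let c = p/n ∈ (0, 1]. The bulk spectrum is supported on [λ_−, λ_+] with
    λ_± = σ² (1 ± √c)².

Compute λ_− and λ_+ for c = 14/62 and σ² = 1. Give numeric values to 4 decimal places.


c = 14/62 = 0.225806; √c = 0.475191.
λ_− = σ² (1 − √c)² = 1 · (1 − 0.475191)² = 1 · (0.524809)² = 0.275425.
λ_+ = σ² (1 + √c)² = 1 · (1 + 0.475191)² = 1 · (1.475191)² = 2.176188.

Rounded to 4 decimal places: λ_− ≈ 0.2754, λ_+ ≈ 2.1762.


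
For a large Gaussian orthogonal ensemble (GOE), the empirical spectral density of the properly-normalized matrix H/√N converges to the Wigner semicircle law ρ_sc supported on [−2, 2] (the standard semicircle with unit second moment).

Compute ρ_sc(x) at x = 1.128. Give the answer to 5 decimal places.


ρ_sc(x) = (1/(2π)) √(4 − x²). With x = 1.128:
  4 − x² = 4 − (1.128)² = 4 − 1.272384 = 2.727616.
  √(4 − x²) = 1.651550.
  1/(2π) = 0.159155.
  ρ_sc(1.128) = 0.159155 · 1.651550 = 0.262852.

Rounded to 5 decimal places: ρ_sc(1.128) ≈ 0.26285.


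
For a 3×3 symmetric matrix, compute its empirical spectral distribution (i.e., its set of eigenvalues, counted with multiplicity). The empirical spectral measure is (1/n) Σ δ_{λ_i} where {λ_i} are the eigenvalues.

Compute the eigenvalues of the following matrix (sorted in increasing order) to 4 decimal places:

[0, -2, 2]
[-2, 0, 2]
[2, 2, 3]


Since M is real symmetric, all three eigenvalues are real; they are the roots of det(λI − M) = λ³ − (tr M) λ² + s λ − det M, where s is the sum of the principal 2×2 minors.
tr M = 0 + 0 + 3 = 3.
s = (0·0 − (-2)²) + (0·3 − 2²) + (0·3 − 2²) = -4 + (-4) + (-4) = -12.
det M (expand along row 1) = 0·(-4) − (-2)·(-10) + 2·(-4) = -28.
Characteristic polynomial: λ³ − 3λ² − 12λ + 28 = 0.
Substitute λ = y + (tr M)/3 = y + 1.000000 to remove the quadratic term: y³ + p·y + q = 0 with p = s − (tr M)²/3 = -15.000000 and q = −2(tr M)³/27 + (tr M)·s/3 − det M = 14.000000.
Three real roots ⇒ use the trigonometric (Viète) form: r = 2√(−p/3) = 4.472136, φ = arccos(3q/(p·r)) = arccos(-0.626099) = 2.247337 rad.
y_k = r·cos(φ/3 − 2πk/3) for k = 0, 1, 2 gives y = 3.274917, 1.000000, -4.274917.
λ_k = y_k + 1.000000 gives λ = 4.2749, 2.0000, -3.2749 (check: the sum is 3.0000 = tr M).

Eigenvalues sorted in increasing order: [-3.2749, 2.0000, 4.2749].


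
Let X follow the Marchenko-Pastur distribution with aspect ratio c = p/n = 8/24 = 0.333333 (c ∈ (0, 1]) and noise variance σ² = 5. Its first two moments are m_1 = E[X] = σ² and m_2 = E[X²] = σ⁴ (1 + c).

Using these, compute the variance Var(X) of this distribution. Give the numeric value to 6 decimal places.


m_1 = E[X] = σ² = 5, so m_1² = 25.
m_2 = E[X²] = σ⁴ (1 + c) = 25 · (1 + 0.333333) = 25 · 1.333333 = 33.333333.
(Note m_2 − m_1² simplifies to c · σ⁴ = 0.333333 · 25.)

Var(X) = m_2 − m_1² = 33.333333 − 25 = 8.333333.


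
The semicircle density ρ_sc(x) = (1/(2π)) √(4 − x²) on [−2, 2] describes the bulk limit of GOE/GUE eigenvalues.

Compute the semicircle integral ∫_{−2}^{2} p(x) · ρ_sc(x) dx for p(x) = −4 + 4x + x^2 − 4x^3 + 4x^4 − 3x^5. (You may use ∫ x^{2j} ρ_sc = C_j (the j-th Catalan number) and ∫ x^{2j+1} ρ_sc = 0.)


Write p(x) = Σ a_i x^i, split into monomials and integrate each against ρ_sc separately.
Using ∫ x^{2j} ρ_sc = C_j = (1/(j+1)) C(2j, j) (Catalan numbers) and ∫ x^{2j+1} ρ_sc = 0 (odd monomials vanish by symmetry):
  i = 0 (even): a_0 · C_{0} = -4 · 1 = -4
  i = 1 (odd): ∫ x^1 ρ_sc = 0 (vanishes)
  i = 2 (even): a_2 · C_{1} = 1 · 1 = 1
  i = 3 (odd): ∫ x^3 ρ_sc = 0 (vanishes)
  i = 4 (even): a_4 · C_{2} = 4 · 2 = 8
  i = 5 (odd): ∫ x^5 ρ_sc = 0 (vanishes)

Summing the contributions: ∫_{−2}^{2} p(x) ρ_sc(x) dx = (-4) + 1 + 8 = 5.


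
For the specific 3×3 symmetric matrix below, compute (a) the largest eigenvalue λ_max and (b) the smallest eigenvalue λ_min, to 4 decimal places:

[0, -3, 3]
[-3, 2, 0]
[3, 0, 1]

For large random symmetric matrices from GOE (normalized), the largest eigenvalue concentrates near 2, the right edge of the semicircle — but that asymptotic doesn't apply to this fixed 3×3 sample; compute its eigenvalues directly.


Since M is real symmetric, all three eigenvalues are real; they are the roots of det(λI − M) = λ³ − (tr M) λ² + s λ − det M, where s is the sum of the principal 2×2 minors.
tr M = 0 + 2 + 1 = 3.
s = (0·2 − (-3)²) + (0·1 − 3²) + (2·1 − 0²) = -9 + (-9) + 2 = -16.
det M (expand along row 1) = 0·2 − (-3)·(-3) + 3·(-6) = -27.
Characteristic polynomial: λ³ − 3λ² − 16λ + 27 = 0.
Substitute λ = y + (tr M)/3 = y + 1.000000 to remove the quadratic term: y³ + p·y + q = 0 with p = s − (tr M)²/3 = -19.000000 and q = −2(tr M)³/27 + (tr M)·s/3 − det M = 9.000000.
Three real roots ⇒ use the trigonometric (Viète) form: r = 2√(−p/3) = 5.033223, φ = arccos(3q/(p·r)) = arccos(-0.282335) = 1.857023 rad.
y_k = r·cos(φ/3 − 2πk/3) for k = 0, 1, 2 gives y = 4.099332, 0.479486, -4.578818.
λ_k = y_k + 1.000000 gives λ = 5.0993, 1.4795, -3.5788 (check: the sum is 3.0000 = tr M).

Hence λ_max = 5.0993 and λ_min = -3.5788.


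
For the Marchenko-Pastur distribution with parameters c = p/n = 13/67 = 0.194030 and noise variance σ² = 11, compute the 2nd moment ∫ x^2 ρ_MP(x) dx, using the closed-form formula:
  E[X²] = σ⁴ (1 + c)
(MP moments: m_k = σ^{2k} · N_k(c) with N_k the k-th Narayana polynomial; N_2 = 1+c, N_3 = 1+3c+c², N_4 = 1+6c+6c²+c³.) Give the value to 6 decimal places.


E[X²] = σ⁴ (1 + c) (second MP moment). With σ² = 11 (so σ⁴ = 121) and c = 13/67 = 0.194030: E[X²] = 121 · (1 + 0.194030) = 121 · 1.194030.

So E[X^2] = 144.477612.


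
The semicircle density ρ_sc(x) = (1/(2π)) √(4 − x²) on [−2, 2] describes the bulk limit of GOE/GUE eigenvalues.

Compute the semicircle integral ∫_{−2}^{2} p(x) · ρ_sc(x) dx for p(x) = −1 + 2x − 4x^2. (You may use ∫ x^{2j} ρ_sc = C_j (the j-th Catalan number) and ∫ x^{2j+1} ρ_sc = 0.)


Write p(x) = Σ a_i x^i, split into monomials and integrate each against ρ_sc separately.
Using ∫ x^{2j} ρ_sc = C_j = (1/(j+1)) C(2j, j) (Catalan numbers) and ∫ x^{2j+1} ρ_sc = 0 (odd monomials vanish by symmetry):
  i = 0 (even): a_0 · C_{0} = -1 · 1 = -1
  i = 1 (odd): ∫ x^1 ρ_sc = 0 (vanishes)
  i = 2 (even): a_2 · C_{1} = -4 · 1 = -4

Summing the contributions: ∫_{−2}^{2} p(x) ρ_sc(x) dx = (-1) + (-4) = -5.


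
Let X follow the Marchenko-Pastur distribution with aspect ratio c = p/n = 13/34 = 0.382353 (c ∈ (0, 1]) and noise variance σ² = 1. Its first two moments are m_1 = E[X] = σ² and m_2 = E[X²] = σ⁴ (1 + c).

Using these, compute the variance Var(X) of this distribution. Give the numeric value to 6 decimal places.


m_1 = E[X] = σ² = 1, so m_1² = 1.
m_2 = E[X²] = σ⁴ (1 + c) = 1 · (1 + 0.382353) = 1 · 1.382353 = 1.382353.
(Note m_2 − m_1² simplifies to c · σ⁴ = 0.382353 · 1.)

Var(X) = m_2 − m_1² = 1.382353 − 1 = 0.382353.


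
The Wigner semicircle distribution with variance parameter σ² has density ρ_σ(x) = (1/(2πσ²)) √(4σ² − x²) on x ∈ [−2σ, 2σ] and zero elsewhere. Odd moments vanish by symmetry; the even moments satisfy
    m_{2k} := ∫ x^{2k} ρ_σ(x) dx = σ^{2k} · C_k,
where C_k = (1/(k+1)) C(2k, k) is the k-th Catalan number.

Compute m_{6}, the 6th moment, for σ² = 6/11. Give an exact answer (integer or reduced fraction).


By the scaled semicircle moment identity, m_{2k} = σ^{2k} · C_k with k = 3.
C_3 = (1/(k+1)) · C(2k, k) = (1/4) · C(6, 3) = (1/4) · 20 = 5.
σ^{2k} = (σ²)^k = (6/11)^3 = 216/1331.

Therefore m_{6} = σ^{6} · C_3 = (216/1331) · 5 = 1080/1331.


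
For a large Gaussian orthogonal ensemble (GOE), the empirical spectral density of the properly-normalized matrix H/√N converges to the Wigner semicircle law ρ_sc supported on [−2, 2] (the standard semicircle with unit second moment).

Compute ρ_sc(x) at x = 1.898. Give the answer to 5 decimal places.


ρ_sc(x) = (1/(2π)) √(4 − x²). With x = 1.898:
  4 − x² = 4 − (1.898)² = 4 − 3.602404 = 0.397596.
  √(4 − x²) = 0.630552.
  1/(2π) = 0.159155.
  ρ_sc(1.898) = 0.159155 · 0.630552 = 0.100355.

Rounded to 5 decimal places: ρ_sc(1.898) ≈ 0.10036.


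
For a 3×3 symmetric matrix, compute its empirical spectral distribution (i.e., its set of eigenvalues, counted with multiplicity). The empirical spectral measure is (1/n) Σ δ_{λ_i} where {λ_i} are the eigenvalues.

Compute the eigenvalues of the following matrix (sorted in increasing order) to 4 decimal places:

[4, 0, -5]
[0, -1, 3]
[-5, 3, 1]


Since M is real symmetric, all three eigenvalues are real; they are the roots of det(λI − M) = λ³ − (tr M) λ² + s λ − det M, where s is the sum of the principal 2×2 minors.
tr M = 4 + (-1) + 1 = 4.
s = (4·(-1) − 0²) + (4·1 − (-5)²) + ((-1)·1 − 3²) = -4 + (-21) + (-10) = -35.
det M (expand along row 1) = 4·(-10) − 0·15 + (-5)·(-5) = -15.
Characteristic polynomial: λ³ − 4λ² − 35λ + 15 = 0.
Substitute λ = y + (tr M)/3 = y + 1.333333 to remove the quadratic term: y³ + p·y + q = 0 with p = s − (tr M)²/3 = -40.333333 and q = −2(tr M)³/27 + (tr M)·s/3 − det M = -36.407407.
Three real roots ⇒ use the trigonometric (Viète) form: r = 2√(−p/3) = 7.333333, φ = arccos(3q/(p·r)) = arccos(0.369271) = 1.192572 rad.
y_k = r·cos(φ/3 − 2πk/3) for k = 0, 1, 2 gives y = 6.761498, -0.922102, -5.839396.
λ_k = y_k + 1.333333 gives λ = 8.0948, 0.4112, -4.5061 (check: the sum is 4.0000 = tr M).

Eigenvalues sorted in increasing order: [-4.5061, 0.4112, 8.0948].


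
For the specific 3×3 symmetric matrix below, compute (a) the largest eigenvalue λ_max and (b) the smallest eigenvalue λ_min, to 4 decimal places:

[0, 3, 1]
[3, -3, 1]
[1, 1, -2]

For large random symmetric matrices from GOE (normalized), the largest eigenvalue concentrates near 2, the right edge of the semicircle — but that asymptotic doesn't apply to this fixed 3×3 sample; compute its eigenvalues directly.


Since M is real symmetric, all three eigenvalues are real; they are the roots of det(λI − M) = λ³ − (tr M) λ² + s λ − det M, where s is the sum of the principal 2×2 minors.
tr M = 0 + (-3) + (-2) = -5.
s = (0·(-3) − 3²) + (0·(-2) − 1²) + ((-3)·(-2) − 1²) = -9 + (-1) + 5 = -5.
det M (expand along row 1) = 0·5 − 3·(-7) + 1·6 = 27.
Characteristic polynomial: λ³ + 5λ² − 5λ − 27 = 0.
Substitute λ = y + (tr M)/3 = y − 1.666667 to remove the quadratic term: y³ + p·y + q = 0 with p = s − (tr M)²/3 = -13.333333 and q = −2(tr M)³/27 + (tr M)·s/3 − det M = -9.407407.
Three real roots ⇒ use the trigonometric (Viète) form: r = 2√(−p/3) = 4.216370, φ = arccos(3q/(p·r)) = arccos(0.502012) = 1.044873 rad.
y_k = r·cos(φ/3 − 2πk/3) for k = 0, 1, 2 gives y = 3.963208, -0.735382, -3.227826.
λ_k = y_k − 1.666667 gives λ = 2.2965, -2.4020, -4.8945 (check: the sum is -5.0000 = tr M).

Hence λ_max = 2.2965 and λ_min = -4.8945.


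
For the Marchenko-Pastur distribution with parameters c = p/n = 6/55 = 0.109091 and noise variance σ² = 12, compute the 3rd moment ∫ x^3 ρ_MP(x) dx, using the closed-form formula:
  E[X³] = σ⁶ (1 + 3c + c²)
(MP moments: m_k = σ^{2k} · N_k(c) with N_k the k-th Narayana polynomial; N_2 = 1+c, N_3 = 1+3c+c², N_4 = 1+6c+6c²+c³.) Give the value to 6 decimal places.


E[X³] = σ⁶ (1 + 3c + c²) (third MP moment). With σ² = 12 (so σ⁶ = 1728) and c = 6/55 = 0.109091: E[X³] = 1728 · (1 + 3·0.109091 + (0.109091)²) = 1728 · 1.339174.

So E[X^3] = 2314.091901.


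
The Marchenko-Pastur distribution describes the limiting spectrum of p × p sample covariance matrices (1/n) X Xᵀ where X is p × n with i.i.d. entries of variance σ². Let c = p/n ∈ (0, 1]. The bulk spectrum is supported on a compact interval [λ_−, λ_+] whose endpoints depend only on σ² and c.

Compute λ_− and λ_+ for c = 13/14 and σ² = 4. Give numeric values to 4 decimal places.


c = 13/14 = 0.928571; √c = 0.963624.
λ_− = σ² (1 − √c)² = 4 · (1 − 0.963624)² = 4 · (0.036376)² = 0.005293.
λ_+ = σ² (1 + √c)² = 4 · (1 + 0.963624)² = 4 · (1.963624)² = 15.423279.

Rounded to 4 decimal places: λ_− ≈ 0.0053, λ_+ ≈ 15.4233.


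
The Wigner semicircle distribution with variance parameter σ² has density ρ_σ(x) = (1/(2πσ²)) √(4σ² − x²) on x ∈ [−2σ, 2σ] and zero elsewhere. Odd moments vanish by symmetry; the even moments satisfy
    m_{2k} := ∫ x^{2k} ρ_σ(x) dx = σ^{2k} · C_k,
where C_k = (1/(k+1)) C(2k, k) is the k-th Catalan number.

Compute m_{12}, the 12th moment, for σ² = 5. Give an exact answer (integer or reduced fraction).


By the scaled semicircle moment identity, m_{2k} = σ^{2k} · C_k with k = 6.
C_6 = (1/(k+1)) · C(2k, k) = (1/7) · C(12, 6) = (1/7) · 924 = 132.
σ^{2k} = (σ²)^k = (5)^6 = 15625.

Therefore m_{12} = σ^{12} · C_6 = 15625 · 132 = 2062500.


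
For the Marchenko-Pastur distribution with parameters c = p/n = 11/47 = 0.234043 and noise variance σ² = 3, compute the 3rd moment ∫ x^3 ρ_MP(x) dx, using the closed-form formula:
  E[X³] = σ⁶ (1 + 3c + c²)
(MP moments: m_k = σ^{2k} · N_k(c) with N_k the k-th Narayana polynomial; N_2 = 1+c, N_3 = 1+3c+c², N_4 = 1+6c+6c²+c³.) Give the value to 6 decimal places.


E[X³] = σ⁶ (1 + 3c + c²) (third MP moment). With σ² = 3 (so σ⁶ = 27) and c = 11/47 = 0.234043: E[X³] = 27 · (1 + 3·0.234043 + (0.234043)²) = 27 · 1.756904.

So E[X^3] = 47.436397.


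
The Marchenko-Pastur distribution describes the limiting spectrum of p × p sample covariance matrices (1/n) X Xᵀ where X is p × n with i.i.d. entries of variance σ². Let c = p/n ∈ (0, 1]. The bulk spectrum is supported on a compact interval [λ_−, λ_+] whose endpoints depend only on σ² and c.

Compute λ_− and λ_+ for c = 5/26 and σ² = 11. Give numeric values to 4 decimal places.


c = 5/26 = 0.192308; √c = 0.438529.
λ_− = σ² (1 − √c)² = 11 · (1 − 0.438529)² = 11 · (0.561471)² = 3.467746.
λ_+ = σ² (1 + √c)² = 11 · (1 + 0.438529)² = 11 · (1.438529)² = 22.763023.

Rounded to 4 decimal places: λ_− ≈ 3.4677, λ_+ ≈ 22.7630.


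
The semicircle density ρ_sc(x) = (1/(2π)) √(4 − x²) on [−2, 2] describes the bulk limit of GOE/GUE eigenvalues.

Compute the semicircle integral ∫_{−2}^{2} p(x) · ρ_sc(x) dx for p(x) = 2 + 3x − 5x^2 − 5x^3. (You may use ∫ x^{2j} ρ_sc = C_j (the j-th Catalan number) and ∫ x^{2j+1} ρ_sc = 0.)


Write p(x) = Σ a_i x^i, split into monomials and integrate each against ρ_sc separately.
Using ∫ x^{2j} ρ_sc = C_j = (1/(j+1)) C(2j, j) (Catalan numbers) and ∫ x^{2j+1} ρ_sc = 0 (odd monomials vanish by symmetry):
  i = 0 (even): a_0 · C_{0} = 2 · 1 = 2
  i = 1 (odd): ∫ x^1 ρ_sc = 0 (vanishes)
  i = 2 (even): a_2 · C_{1} = -5 · 1 = -5
  i = 3 (odd): ∫ x^3 ρ_sc = 0 (vanishes)

Summing the contributions: ∫_{−2}^{2} p(x) ρ_sc(x) dx = 2 + (-5) = -3.


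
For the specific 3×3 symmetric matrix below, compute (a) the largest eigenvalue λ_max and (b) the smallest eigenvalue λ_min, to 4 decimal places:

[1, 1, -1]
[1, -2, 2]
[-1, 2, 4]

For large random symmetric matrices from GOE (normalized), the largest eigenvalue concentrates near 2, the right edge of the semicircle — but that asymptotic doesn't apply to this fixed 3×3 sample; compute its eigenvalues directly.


Since M is real symmetric, all three eigenvalues are real; they are the roots of det(λI − M) = λ³ − (tr M) λ² + s λ − det M, where s is the sum of the principal 2×2 minors.
tr M = 1 + (-2) + 4 = 3.
s = (1·(-2) − 1²) + (1·4 − (-1)²) + ((-2)·4 − 2²) = -3 + 3 + (-12) = -12.
det M (expand along row 1) = 1·(-12) − 1·6 + (-1)·0 = -18.
Characteristic polynomial: λ³ − 3λ² − 12λ + 18 = 0.
Substitute λ = y + (tr M)/3 = y + 1.000000 to remove the quadratic term: y³ + p·y + q = 0 with p = s − (tr M)²/3 = -15.000000 and q = −2(tr M)³/27 + (tr M)·s/3 − det M = 4.000000.
Three real roots ⇒ use the trigonometric (Viète) form: r = 2√(−p/3) = 4.472136, φ = arccos(3q/(p·r)) = arccos(-0.178885) = 1.750650 rad.
y_k = r·cos(φ/3 − 2πk/3) for k = 0, 1, 2 gives y = 3.732051, 0.267949, -4.000000.
λ_k = y_k + 1.000000 gives λ = 4.7321, 1.2679, -3.0000 (check: the sum is 3.0000 = tr M).

Hence λ_max = 4.7321 and λ_min = -3.0000.


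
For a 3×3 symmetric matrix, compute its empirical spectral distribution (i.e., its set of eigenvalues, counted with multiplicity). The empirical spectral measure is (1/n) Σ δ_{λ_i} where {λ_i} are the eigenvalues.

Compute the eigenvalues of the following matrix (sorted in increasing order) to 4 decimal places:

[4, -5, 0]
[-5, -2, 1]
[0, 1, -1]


Since M is real symmetric, all three eigenvalues are real; they are the roots of det(λI − M) = λ³ − (tr M) λ² + s λ − det M, where s is the sum of the principal 2×2 minors.
tr M = 4 + (-2) + (-1) = 1.
s = (4·(-2) − (-5)²) + (4·(-1) − 0²) + ((-2)·(-1) − 1²) = -33 + (-4) + 1 = -36.
det M (expand along row 1) = 4·1 − (-5)·5 + 0·(-5) = 29.
Characteristic polynomial: λ³ − λ² − 36λ − 29 = 0.
Substitute λ = y + (tr M)/3 = y + 0.333333 to remove the quadratic term: y³ + p·y + q = 0 with p = s − (tr M)²/3 = -36.333333 and q = −2(tr M)³/27 + (tr M)·s/3 − det M = -41.074074.
Three real roots ⇒ use the trigonometric (Viète) form: r = 2√(−p/3) = 6.960204, φ = arccos(3q/(p·r)) = arccos(0.487261) = 1.061846 rad.
y_k = r·cos(φ/3 − 2πk/3) for k = 0, 1, 2 gives y = 6.528751, -1.175144, -5.353607.
λ_k = y_k + 0.333333 gives λ = 6.8621, -0.8418, -5.0203 (check: the sum is 1.0000 = tr M).

Eigenvalues sorted in increasing order: [-5.0203, -0.8418, 6.8621].


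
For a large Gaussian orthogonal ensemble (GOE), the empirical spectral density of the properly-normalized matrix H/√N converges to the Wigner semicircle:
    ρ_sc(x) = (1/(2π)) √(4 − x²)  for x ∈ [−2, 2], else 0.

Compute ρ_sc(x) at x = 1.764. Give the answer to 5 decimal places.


ρ_sc(x) = (1/(2π)) √(4 − x²). With x = 1.764:
  4 − x² = 4 − (1.764)² = 4 − 3.111696 = 0.888304.
  √(4 − x²) = 0.942499.
  1/(2π) = 0.159155.
  ρ_sc(1.764) = 0.159155 · 0.942499 = 0.150003.

Rounded to 5 decimal places: ρ_sc(1.764) ≈ 0.15000.


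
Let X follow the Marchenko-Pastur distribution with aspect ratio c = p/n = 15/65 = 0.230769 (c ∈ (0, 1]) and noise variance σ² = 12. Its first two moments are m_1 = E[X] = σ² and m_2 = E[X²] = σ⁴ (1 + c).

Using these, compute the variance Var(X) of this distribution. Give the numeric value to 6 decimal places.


m_1 = E[X] = σ² = 12, so m_1² = 144.
m_2 = E[X²] = σ⁴ (1 + c) = 144 · (1 + 0.230769) = 144 · 1.230769 = 177.230769.
(Note m_2 − m_1² simplifies to c · σ⁴ = 0.230769 · 144.)

Var(X) = m_2 − m_1² = 177.230769 − 144 = 33.230769.


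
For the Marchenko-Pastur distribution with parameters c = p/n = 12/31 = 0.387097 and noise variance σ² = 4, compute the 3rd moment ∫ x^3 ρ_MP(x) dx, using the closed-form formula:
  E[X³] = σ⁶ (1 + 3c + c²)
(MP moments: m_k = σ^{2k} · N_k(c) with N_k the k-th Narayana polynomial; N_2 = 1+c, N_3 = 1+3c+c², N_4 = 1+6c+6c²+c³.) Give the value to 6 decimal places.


E[X³] = σ⁶ (1 + 3c + c²) (third MP moment). With σ² = 4 (so σ⁶ = 64) and c = 12/31 = 0.387097: E[X³] = 64 · (1 + 3·0.387097 + (0.387097)²) = 64 · 2.311134.

So E[X^3] = 147.912591.


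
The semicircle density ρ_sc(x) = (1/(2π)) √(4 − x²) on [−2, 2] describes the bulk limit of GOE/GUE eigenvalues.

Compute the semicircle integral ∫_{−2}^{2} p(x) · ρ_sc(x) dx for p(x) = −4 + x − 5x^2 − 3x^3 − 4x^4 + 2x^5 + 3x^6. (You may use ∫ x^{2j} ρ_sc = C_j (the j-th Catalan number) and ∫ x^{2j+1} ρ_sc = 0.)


Write p(x) = Σ a_i x^i, split into monomials and integrate each against ρ_sc separately.
Using ∫ x^{2j} ρ_sc = C_j = (1/(j+1)) C(2j, j) (Catalan numbers) and ∫ x^{2j+1} ρ_sc = 0 (odd monomials vanish by symmetry):
  i = 0 (even): a_0 · C_{0} = -4 · 1 = -4
  i = 1 (odd): ∫ x^1 ρ_sc = 0 (vanishes)
  i = 2 (even): a_2 · C_{1} = -5 · 1 = -5
  i = 3 (odd): ∫ x^3 ρ_sc = 0 (vanishes)
  i = 4 (even): a_4 · C_{2} = -4 · 2 = -8
  i = 5 (odd): ∫ x^5 ρ_sc = 0 (vanishes)
  i = 6 (even): a_6 · C_{3} = 3 · 5 = 15

Summing the contributions: ∫_{−2}^{2} p(x) ρ_sc(x) dx = (-4) + (-5) + (-8) + 15 = -2.


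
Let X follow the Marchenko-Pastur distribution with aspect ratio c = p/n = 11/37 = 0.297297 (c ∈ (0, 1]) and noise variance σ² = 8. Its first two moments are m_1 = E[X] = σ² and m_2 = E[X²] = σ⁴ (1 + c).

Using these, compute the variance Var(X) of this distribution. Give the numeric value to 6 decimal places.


m_1 = E[X] = σ² = 8, so m_1² = 64.
m_2 = E[X²] = σ⁴ (1 + c) = 64 · (1 + 0.297297) = 64 · 1.297297 = 83.027027.
(Note m_2 − m_1² simplifies to c · σ⁴ = 0.297297 · 64.)

Var(X) = m_2 − m_1² = 83.027027 − 64 = 19.027027.


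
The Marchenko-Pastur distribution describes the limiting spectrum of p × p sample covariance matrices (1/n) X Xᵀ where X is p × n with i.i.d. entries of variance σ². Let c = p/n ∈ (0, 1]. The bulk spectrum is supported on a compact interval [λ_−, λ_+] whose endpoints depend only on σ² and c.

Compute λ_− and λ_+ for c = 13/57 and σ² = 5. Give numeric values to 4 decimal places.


c = 13/57 = 0.228070; √c = 0.477567.
λ_− = σ² (1 − √c)² = 5 · (1 − 0.477567)² = 5 · (0.522433)² = 1.364682.
λ_+ = σ² (1 + √c)² = 5 · (1 + 0.477567)² = 5 · (1.477567)² = 10.916020.

Rounded to 4 decimal places: λ_− ≈ 1.3647, λ_+ ≈ 10.9160.


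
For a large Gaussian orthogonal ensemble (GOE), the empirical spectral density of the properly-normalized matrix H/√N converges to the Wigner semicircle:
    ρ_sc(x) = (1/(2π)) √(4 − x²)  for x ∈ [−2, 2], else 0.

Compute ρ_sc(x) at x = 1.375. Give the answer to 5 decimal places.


ρ_sc(x) = (1/(2π)) √(4 − x²). With x = 1.375:
  4 − x² = 4 − (1.375)² = 4 − 1.890625 = 2.109375.
  √(4 − x²) = 1.452369.
  1/(2π) = 0.159155.
  ρ_sc(1.375) = 0.159155 · 1.452369 = 0.231152.

Rounded to 5 decimal places: ρ_sc(1.375) ≈ 0.23115.


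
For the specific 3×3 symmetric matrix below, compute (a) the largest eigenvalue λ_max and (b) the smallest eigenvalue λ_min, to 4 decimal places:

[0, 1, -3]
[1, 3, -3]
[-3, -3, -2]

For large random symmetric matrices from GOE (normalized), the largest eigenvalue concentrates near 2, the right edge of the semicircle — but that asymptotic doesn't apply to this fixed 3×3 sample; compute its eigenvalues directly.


Since M is real symmetric, all three eigenvalues are real; they are the roots of det(λI − M) = λ³ − (tr M) λ² + s λ − det M, where s is the sum of the principal 2×2 minors.
tr M = 0 + 3 + (-2) = 1.
s = (0·3 − 1²) + (0·(-2) − (-3)²) + (3·(-2) − (-3)²) = -1 + (-9) + (-15) = -25.
det M (expand along row 1) = 0·(-15) − 1·(-11) + (-3)·6 = -7.
Characteristic polynomial: λ³ − λ² − 25λ + 7 = 0.
Substitute λ = y + (tr M)/3 = y + 0.333333 to remove the quadratic term: y³ + p·y + q = 0 with p = s − (tr M)²/3 = -25.333333 and q = −2(tr M)³/27 + (tr M)·s/3 − det M = -1.407407.
Three real roots ⇒ use the trigonometric (Viète) form: r = 2√(−p/3) = 5.811865, φ = arccos(3q/(p·r)) = arccos(0.028677) = 1.542115 rad.
y_k = r·cos(φ/3 − 2πk/3) for k = 0, 1, 2 gives y = 5.060774, -0.055562, -5.005212.
λ_k = y_k + 0.333333 gives λ = 5.3941, 0.2778, -4.6719 (check: the sum is 1.0000 = tr M).

Hence λ_max = 5.3941 and λ_min = -4.6719.


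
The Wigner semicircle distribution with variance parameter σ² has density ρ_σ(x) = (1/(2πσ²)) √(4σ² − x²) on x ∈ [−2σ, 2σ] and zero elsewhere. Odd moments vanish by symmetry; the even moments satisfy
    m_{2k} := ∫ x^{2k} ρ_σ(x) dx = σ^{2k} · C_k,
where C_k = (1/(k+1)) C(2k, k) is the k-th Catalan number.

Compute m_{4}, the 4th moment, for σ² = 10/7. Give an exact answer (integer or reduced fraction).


By the scaled semicircle moment identity, m_{2k} = σ^{2k} · C_k with k = 2.
C_2 = (1/(k+1)) · C(2k, k) = (1/3) · C(4, 2) = (1/3) · 6 = 2.
σ^{2k} = (σ²)^k = (10/7)^2 = 100/49.

Therefore m_{4} = σ^{4} · C_2 = (100/49) · 2 = 200/49.


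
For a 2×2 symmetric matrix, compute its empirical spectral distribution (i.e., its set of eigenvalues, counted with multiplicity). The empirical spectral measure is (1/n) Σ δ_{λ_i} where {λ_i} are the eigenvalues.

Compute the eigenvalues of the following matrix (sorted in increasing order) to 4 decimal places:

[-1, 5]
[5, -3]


Since M is real symmetric, both eigenvalues are real; they are the roots of det(λI − M) = λ² − (tr M) λ + det M.
tr M = -1 + (-3) = -4.
det M = (-1)·(-3) − 5² = 3 − 25 = -22.
Characteristic polynomial: λ² + 4λ − 22 = 0.
Discriminant Δ = (tr M)² − 4·det M = 16 − (-88) = 104; √Δ = 10.198039.
λ = (tr M ± √Δ)/2 = (-4 ± 10.198039)/2, giving (tr M − √Δ)/2 = -7.0990 and (tr M + √Δ)/2 = 3.0990.

Eigenvalues sorted in increasing order: [-7.0990, 3.0990].


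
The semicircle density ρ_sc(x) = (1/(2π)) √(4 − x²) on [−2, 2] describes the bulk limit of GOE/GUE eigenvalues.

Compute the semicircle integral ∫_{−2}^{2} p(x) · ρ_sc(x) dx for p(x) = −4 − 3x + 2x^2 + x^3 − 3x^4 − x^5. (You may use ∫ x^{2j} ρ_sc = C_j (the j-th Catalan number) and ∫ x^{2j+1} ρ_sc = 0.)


Write p(x) = Σ a_i x^i, split into monomials and integrate each against ρ_sc separately.
Using ∫ x^{2j} ρ_sc = C_j = (1/(j+1)) C(2j, j) (Catalan numbers) and ∫ x^{2j+1} ρ_sc = 0 (odd monomials vanish by symmetry):
  i = 0 (even): a_0 · C_{0} = -4 · 1 = -4
  i = 1 (odd): ∫ x^1 ρ_sc = 0 (vanishes)
  i = 2 (even): a_2 · C_{1} = 2 · 1 = 2
  i = 3 (odd): ∫ x^3 ρ_sc = 0 (vanishes)
  i = 4 (even): a_4 · C_{2} = -3 · 2 = -6
  i = 5 (odd): ∫ x^5 ρ_sc = 0 (vanishes)

Summing the contributions: ∫_{−2}^{2} p(x) ρ_sc(x) dx = (-4) + 2 + (-6) = -8.


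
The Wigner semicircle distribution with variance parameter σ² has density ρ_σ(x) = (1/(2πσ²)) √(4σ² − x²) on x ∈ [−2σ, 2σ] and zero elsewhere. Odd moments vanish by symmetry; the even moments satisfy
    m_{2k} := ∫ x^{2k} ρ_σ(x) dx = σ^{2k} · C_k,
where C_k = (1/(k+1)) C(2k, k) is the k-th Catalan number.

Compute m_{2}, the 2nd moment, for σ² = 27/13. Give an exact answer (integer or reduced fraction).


By the scaled semicircle moment identity, m_{2k} = σ^{2k} · C_k with k = 1.
C_1 = (1/(k+1)) · C(2k, k) = (1/2) · C(2, 1) = (1/2) · 2 = 1.
σ^{2k} = (σ²)^k = (27/13)^1 = 27/13.

Therefore m_{2} = σ^{2} · C_1 = (27/13) · 1 = 27/13.


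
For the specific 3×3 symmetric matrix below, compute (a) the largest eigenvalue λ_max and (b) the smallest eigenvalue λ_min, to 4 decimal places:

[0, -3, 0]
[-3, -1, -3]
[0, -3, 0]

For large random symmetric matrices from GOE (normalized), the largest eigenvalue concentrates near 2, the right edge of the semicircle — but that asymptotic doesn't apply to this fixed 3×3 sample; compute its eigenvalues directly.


Since M is real symmetric, all three eigenvalues are real; they are the roots of det(λI − M) = λ³ − (tr M) λ² + s λ − det M, where s is the sum of the principal 2×2 minors.
tr M = 0 + (-1) + 0 = -1.
s = (0·(-1) − (-3)²) + (0·0 − 0²) + ((-1)·0 − (-3)²) = -9 + 0 + (-9) = -18.
det M (expand along row 1) = 0·(-9) − (-3)·0 + 0·9 = 0.
Characteristic polynomial: λ³ + λ² − 18λ = 0.
Substitute λ = y + (tr M)/3 = y − 0.333333 to remove the quadratic term: y³ + p·y + q = 0 with p = s − (tr M)²/3 = -18.333333 and q = −2(tr M)³/27 + (tr M)·s/3 − det M = 6.074074.
Three real roots ⇒ use the trigonometric (Viète) form: r = 2√(−p/3) = 4.944132, φ = arccos(3q/(p·r)) = arccos(-0.201034) = 1.773210 rad.
y_k = r·cos(φ/3 − 2πk/3) for k = 0, 1, 2 gives y = 4.105335, 0.333333, -4.438669.
λ_k = y_k − 0.333333 gives λ = 3.7720, 0.0000, -4.7720 (check: the sum is -1.0000 = tr M).

Hence λ_max = 3.7720 and λ_min = -4.7720.


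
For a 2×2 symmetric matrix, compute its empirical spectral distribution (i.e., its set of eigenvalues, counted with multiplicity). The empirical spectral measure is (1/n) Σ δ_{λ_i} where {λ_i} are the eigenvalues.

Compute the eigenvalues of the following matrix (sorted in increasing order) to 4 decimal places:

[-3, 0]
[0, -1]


Since M is real symmetric, both eigenvalues are real; they are the roots of det(λI − M) = λ² − (tr M) λ + det M.
tr M = -3 + (-1) = -4.
det M = (-3)·(-1) − 0² = 3 − 0 = 3.
Characteristic polynomial: λ² + 4λ + 3 = 0.
Discriminant Δ = (tr M)² − 4·det M = 16 − 12 = 4; √Δ = 2.000000.
λ = (tr M ± √Δ)/2 = (-4 ± 2.000000)/2, giving (tr M − √Δ)/2 = -3.0000 and (tr M + √Δ)/2 = -1.0000.

Eigenvalues sorted in increasing order: [-3.0000, -1.0000].


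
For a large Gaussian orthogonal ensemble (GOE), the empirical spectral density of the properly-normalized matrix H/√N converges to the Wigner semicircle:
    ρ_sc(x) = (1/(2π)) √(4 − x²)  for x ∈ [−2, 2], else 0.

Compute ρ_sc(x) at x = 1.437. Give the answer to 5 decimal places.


ρ_sc(x) = (1/(2π)) √(4 − x²). With x = 1.437:
  4 − x² = 4 − (1.437)² = 4 − 2.064969 = 1.935031.
  √(4 − x²) = 1.391054.
  1/(2π) = 0.159155.
  ρ_sc(1.437) = 0.159155 · 1.391054 = 0.221393.

Rounded to 5 decimal places: ρ_sc(1.437) ≈ 0.22139.


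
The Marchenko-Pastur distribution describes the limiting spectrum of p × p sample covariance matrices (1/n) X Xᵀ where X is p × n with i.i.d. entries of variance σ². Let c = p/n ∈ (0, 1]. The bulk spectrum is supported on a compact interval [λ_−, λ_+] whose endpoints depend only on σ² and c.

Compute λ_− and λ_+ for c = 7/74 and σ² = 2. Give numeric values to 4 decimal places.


c = 7/74 = 0.094595; √c = 0.307562.
λ_− = σ² (1 − √c)² = 2 · (1 − 0.307562)² = 2 · (0.692438)² = 0.958940.
λ_+ = σ² (1 + √c)² = 2 · (1 + 0.307562)² = 2 · (1.307562)² = 3.419439.

Rounded to 4 decimal places: λ_− ≈ 0.9589, λ_+ ≈ 3.4194.


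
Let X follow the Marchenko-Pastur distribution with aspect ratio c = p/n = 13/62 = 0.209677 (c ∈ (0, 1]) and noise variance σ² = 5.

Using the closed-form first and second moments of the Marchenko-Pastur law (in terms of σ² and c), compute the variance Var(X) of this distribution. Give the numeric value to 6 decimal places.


Recall the MP moments m_1 = E[X] = σ² and m_2 = E[X²] = σ⁴ (1 + c).
m_1 = E[X] = σ² = 5, so m_1² = 25.
m_2 = E[X²] = σ⁴ (1 + c) = 25 · (1 + 0.209677) = 25 · 1.209677 = 30.241935.
(Note m_2 − m_1² simplifies to c · σ⁴ = 0.209677 · 25.)

Var(X) = m_2 − m_1² = 30.241935 − 25 = 5.241935.


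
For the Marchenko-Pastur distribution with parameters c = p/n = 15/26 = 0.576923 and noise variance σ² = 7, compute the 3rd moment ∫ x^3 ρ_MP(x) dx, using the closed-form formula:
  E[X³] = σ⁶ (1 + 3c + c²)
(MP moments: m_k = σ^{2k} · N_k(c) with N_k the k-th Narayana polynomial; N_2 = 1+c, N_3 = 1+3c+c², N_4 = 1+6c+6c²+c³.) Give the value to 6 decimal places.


E[X³] = σ⁶ (1 + 3c + c²) (third MP moment). With σ² = 7 (so σ⁶ = 343) and c = 15/26 = 0.576923: E[X³] = 343 · (1 + 3·0.576923 + (0.576923)²) = 343 · 3.063609.

So E[X^3] = 1050.818047.


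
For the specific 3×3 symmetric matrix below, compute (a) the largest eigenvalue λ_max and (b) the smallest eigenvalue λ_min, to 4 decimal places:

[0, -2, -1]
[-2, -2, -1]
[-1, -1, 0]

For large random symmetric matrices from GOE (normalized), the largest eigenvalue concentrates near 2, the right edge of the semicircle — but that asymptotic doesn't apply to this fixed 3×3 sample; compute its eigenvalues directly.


Since M is real symmetric, all three eigenvalues are real; they are the roots of det(λI − M) = λ³ − (tr M) λ² + s λ − det M, where s is the sum of the principal 2×2 minors.
tr M = 0 + (-2) + 0 = -2.
s = (0·(-2) − (-2)²) + (0·0 − (-1)²) + ((-2)·0 − (-1)²) = -4 + (-1) + (-1) = -6.
det M (expand along row 1) = 0·(-1) − (-2)·(-1) + (-1)·0 = -2.
Characteristic polynomial: λ³ + 2λ² − 6λ + 2 = 0.
Substitute λ = y + (tr M)/3 = y − 0.666667 to remove the quadratic term: y³ + p·y + q = 0 with p = s − (tr M)²/3 = -7.333333 and q = −2(tr M)³/27 + (tr M)·s/3 − det M = 6.592593.
Three real roots ⇒ use the trigonometric (Viète) form: r = 2√(−p/3) = 3.126944, φ = arccos(3q/(p·r)) = arccos(-0.862494) = 2.610973 rad.
y_k = r·cos(φ/3 − 2πk/3) for k = 0, 1, 2 gives y = 2.015561, 1.062599, -3.078159.
λ_k = y_k − 0.666667 gives λ = 1.3489, 0.3959, -3.7448 (check: the sum is -2.0000 = tr M).

Hence λ_max = 1.3489 and λ_min = -3.7448.


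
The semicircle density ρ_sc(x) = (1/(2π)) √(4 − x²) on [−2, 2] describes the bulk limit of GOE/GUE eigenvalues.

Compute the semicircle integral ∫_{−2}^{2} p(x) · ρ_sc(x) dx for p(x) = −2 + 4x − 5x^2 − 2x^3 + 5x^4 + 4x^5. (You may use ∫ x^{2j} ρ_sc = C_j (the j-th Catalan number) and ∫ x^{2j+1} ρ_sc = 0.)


Write p(x) = Σ a_i x^i, split into monomials and integrate each against ρ_sc separately.
Using ∫ x^{2j} ρ_sc = C_j = (1/(j+1)) C(2j, j) (Catalan numbers) and ∫ x^{2j+1} ρ_sc = 0 (odd monomials vanish by symmetry):
  i = 0 (even): a_0 · C_{0} = -2 · 1 = -2
  i = 1 (odd): ∫ x^1 ρ_sc = 0 (vanishes)
  i = 2 (even): a_2 · C_{1} = -5 · 1 = -5
  i = 3 (odd): ∫ x^3 ρ_sc = 0 (vanishes)
  i = 4 (even): a_4 · C_{2} = 5 · 2 = 10
  i = 5 (odd): ∫ x^5 ρ_sc = 0 (vanishes)

Summing the contributions: ∫_{−2}^{2} p(x) ρ_sc(x) dx = (-2) + (-5) + 10 = 3.


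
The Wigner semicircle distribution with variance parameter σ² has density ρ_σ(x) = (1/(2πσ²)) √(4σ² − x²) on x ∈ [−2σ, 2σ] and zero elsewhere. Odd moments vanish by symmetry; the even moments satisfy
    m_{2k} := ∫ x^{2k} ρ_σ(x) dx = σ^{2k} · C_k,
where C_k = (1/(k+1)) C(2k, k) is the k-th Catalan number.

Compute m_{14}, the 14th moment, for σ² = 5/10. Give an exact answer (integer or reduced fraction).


By the scaled semicircle moment identity, m_{2k} = σ^{2k} · C_k with k = 7.
C_7 = (1/(k+1)) · C(2k, k) = (1/8) · C(14, 7) = (1/8) · 3432 = 429.
σ^{2k} = (σ²)^k = (5/10)^7 = 1/128.

Therefore m_{14} = σ^{14} · C_7 = (1/128) · 429 = 429/128.


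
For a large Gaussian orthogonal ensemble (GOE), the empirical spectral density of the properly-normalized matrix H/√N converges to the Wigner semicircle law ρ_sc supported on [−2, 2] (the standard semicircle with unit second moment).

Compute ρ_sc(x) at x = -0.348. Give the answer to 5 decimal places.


ρ_sc(x) = (1/(2π)) √(4 − x²). With x = -0.348:
  4 − x² = 4 − (-0.348)² = 4 − 0.121104 = 3.878896.
  √(4 − x²) = 1.969491.
  1/(2π) = 0.159155.
  ρ_sc(-0.348) = 0.159155 · 1.969491 = 0.313454.

Rounded to 5 decimal places: ρ_sc(-0.348) ≈ 0.31345.


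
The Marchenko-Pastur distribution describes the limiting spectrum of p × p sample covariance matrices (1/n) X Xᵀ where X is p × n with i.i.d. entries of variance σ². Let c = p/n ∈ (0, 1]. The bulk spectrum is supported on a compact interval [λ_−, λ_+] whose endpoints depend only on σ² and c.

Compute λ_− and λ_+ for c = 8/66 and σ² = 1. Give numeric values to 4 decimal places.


c = 8/66 = 0.121212; √c = 0.348155.
λ_− = σ² (1 − √c)² = 1 · (1 − 0.348155)² = 1 · (0.651845)² = 0.424901.
λ_+ = σ² (1 + √c)² = 1 · (1 + 0.348155)² = 1 · (1.348155)² = 1.817523.

Rounded to 4 decimal places: λ_− ≈ 0.4249, λ_+ ≈ 1.8175.


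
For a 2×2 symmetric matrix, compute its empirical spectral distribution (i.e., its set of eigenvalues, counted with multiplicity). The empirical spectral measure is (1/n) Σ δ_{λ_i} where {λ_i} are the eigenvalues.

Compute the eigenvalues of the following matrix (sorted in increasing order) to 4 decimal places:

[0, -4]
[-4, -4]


Since M is real symmetric, both eigenvalues are real; they are the roots of det(λI − M) = λ² − (tr M) λ + det M.
tr M = 0 + (-4) = -4.
det M = 0·(-4) − (-4)² = 0 − 16 = -16.
Characteristic polynomial: λ² + 4λ − 16 = 0.
Discriminant Δ = (tr M)² − 4·det M = 16 − (-64) = 80; √Δ = 8.944272.
λ = (tr M ± √Δ)/2 = (-4 ± 8.944272)/2, giving (tr M − √Δ)/2 = -6.4721 and (tr M + √Δ)/2 = 2.4721.

Eigenvalues sorted in increasing order: [-6.4721, 2.4721].


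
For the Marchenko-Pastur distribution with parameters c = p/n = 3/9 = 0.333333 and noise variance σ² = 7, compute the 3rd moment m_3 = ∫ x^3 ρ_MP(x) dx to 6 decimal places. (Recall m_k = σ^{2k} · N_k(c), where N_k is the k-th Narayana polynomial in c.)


E[X³] = σ⁶ (1 + 3c + c²) (third MP moment). With σ² = 7 (so σ⁶ = 343) and c = 3/9 = 0.333333: E[X³] = 343 · (1 + 3·0.333333 + (0.333333)²) = 343 · 2.111111.

So E[X^3] = 724.111111.


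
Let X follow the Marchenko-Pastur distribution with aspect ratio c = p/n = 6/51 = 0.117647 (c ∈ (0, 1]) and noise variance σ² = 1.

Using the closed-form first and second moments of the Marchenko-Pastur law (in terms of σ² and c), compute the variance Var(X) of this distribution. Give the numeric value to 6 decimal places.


Recall the MP moments m_1 = E[X] = σ² and m_2 = E[X²] = σ⁴ (1 + c).
m_1 = E[X] = σ² = 1, so m_1² = 1.
m_2 = E[X²] = σ⁴ (1 + c) = 1 · (1 + 0.117647) = 1 · 1.117647 = 1.117647.
(Note m_2 − m_1² simplifies to c · σ⁴ = 0.117647 · 1.)

Var(X) = m_2 − m_1² = 1.117647 − 1 = 0.117647.


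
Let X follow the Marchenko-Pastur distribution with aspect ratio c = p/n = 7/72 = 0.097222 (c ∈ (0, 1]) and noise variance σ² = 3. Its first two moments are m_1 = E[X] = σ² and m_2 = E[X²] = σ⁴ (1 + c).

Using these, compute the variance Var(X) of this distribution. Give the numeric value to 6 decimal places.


m_1 = E[X] = σ² = 3, so m_1² = 9.
m_2 = E[X²] = σ⁴ (1 + c) = 9 · (1 + 0.097222) = 9 · 1.097222 = 9.875000.
(Note m_2 − m_1² simplifies to c · σ⁴ = 0.097222 · 9.)

Var(X) = m_2 − m_1² = 9.875000 − 9 = 0.875000.


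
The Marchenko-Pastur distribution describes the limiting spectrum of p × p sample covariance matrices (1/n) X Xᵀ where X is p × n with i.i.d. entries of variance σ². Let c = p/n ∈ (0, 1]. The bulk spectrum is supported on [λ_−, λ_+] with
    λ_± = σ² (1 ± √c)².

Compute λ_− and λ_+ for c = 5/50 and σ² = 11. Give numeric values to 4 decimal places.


c = 5/50 = 0.100000; √c = 0.316228.
λ_− = σ² (1 − √c)² = 11 · (1 − 0.316228)² = 11 · (0.683772)² = 5.142989.
λ_+ = σ² (1 + √c)² = 11 · (1 + 0.316228)² = 11 · (1.316228)² = 19.057011.

Rounded to 4 decimal places: λ_− ≈ 5.1430, λ_+ ≈ 19.0570.


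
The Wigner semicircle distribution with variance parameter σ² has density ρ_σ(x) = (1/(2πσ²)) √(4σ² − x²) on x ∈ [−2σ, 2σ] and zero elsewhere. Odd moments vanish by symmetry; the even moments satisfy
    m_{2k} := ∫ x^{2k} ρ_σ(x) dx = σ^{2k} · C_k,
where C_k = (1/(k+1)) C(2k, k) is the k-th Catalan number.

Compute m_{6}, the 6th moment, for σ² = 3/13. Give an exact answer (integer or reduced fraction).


By the scaled semicircle moment identity, m_{2k} = σ^{2k} · C_k with k = 3.
C_3 = (1/(k+1)) · C(2k, k) = (1/4) · C(6, 3) = (1/4) · 20 = 5.
σ^{2k} = (σ²)^k = (3/13)^3 = 27/2197.

Therefore m_{6} = σ^{6} · C_3 = (27/2197) · 5 = 135/2197.
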